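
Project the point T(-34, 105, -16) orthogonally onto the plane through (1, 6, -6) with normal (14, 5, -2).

(-320/9, 940/9, -142/9)

n = (14, 5, -2), |n|² = 225, and n·T − 56 = 25.
t = 25/225 = 1/9, so the foot is T − t·n = (-34, 105, -16) − (1/9)·(14, 5, -2) = (-320/9, 940/9, -142/9).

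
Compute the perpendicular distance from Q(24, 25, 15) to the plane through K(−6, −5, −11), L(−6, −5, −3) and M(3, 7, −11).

6

KL = (0, 0, 8) and KM = (9, 12, 0), so a normal is n = KL × KM = (−96, 72, 0).
n = (−96, 72, 0); n·P − 216 = -720; |n| = 120; distance = 720/120 = 6.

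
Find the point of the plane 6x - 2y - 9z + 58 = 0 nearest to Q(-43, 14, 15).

(-25, 8, -12)

n = (6, -2, -9), |n|² = 121, and n·Q − (-58) = -363.
t = -363/121 = -3, so the foot is Q − t·n = (-43, 14, 15) − (-3)·(6, -2, -9) = (-25, 8, -12).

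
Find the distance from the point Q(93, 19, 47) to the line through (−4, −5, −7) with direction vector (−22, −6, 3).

Direction vector d = (−22, −6, 3).
AP = (97, 24, 54); AP·d = -2116, |AP|² = 12901, |d|² = 529.
distance² = |AP|² − (AP·d)²/|d|² = 12901 − 4477456/529 = 4437, so the distance is 3√493.

3√493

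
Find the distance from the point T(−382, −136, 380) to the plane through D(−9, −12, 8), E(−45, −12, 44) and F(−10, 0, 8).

DE = (−36, 0, 36) and DF = (−1, 12, 0), so a normal is n = DE × DF = (−432, −36, −432).
d = |(-432)·(-382) + (-36)·(-136) + (-432)·380 − 864| / √(186624 + 1296 + 186624) = |4896| / 612 = 8.

8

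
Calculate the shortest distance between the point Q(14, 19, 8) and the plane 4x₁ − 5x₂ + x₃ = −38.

Normal vector n = (4, −5, 1), and n·(14, 19, 8) − (−38) = 7.
|n| = √(16 + 25 + 1) = √42, so the distance is |7|/√42 = √42/6.

√42/6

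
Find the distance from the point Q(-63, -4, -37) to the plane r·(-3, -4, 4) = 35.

d = |(-3)·(-63) + (-4)·(-4) + 4·(-37) − 35| / √(9 + 16 + 16) = |22| / √41 = 22/√41.

22/√41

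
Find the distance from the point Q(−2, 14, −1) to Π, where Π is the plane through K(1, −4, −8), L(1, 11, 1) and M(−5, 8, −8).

KL = (0, 15, 9) and KM = (−6, 12, 0), so a normal is n = KL × KM = (−108, −54, 90).
d = |(-108)·(-2) + (-54)·14 + 90·(-1) − (-612)| / √(11664 + 2916 + 8100) = |-18| / (18√70) = 1/√70.

√70/70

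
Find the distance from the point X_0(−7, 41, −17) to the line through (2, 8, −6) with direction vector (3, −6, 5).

Direction vector d = (3, −6, 5).
AP = (−9, 33, −11), and AP × d = (99, 12, −45).
|AP × d|² = 11970 and |d|² = 70, so the distance is √(11970/70) = √171 = 3√19.

3√19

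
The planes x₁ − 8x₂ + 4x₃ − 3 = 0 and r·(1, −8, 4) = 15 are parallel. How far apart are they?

4/3

Both planes have normal n = (1, −8, 4), |n| = 9. Any point on the first plane is at distance |15 − 3|/|n| = 12/9 = 4/3 from the second.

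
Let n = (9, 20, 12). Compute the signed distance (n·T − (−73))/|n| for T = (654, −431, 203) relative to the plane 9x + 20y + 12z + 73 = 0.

n·T − (-73) = -225.
|n| = 25, so the signed distance is -225/25 = -9.

-9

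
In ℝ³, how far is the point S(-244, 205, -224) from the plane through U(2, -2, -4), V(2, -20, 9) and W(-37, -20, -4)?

9

UV = (0, -18, 13) and UW = (-39, -18, 0), so a normal is n = UV × UW = (234, -507, -702).
n = (234, -507, -702); n·P − 4290 = -8073; |n| = 897; distance = 8073/897 = 9.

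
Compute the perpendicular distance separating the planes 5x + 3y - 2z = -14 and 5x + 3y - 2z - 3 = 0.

Both planes have normal n = (5, 3, -2), |n| = √38. Any point on the first plane is at distance |3 − (-14)|/|n| = 17/√38 = 17√38/38 from the second.

17√38/38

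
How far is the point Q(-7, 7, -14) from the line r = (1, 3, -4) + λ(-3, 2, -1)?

3√6

Direction vector d = (-3, 2, -1).
AP = (-8, 4, -10), and AP × d = (16, 22, -4).
|AP × d|² = 756 and |d|² = 14, so the distance is √(756/14) = √54 = 3√6.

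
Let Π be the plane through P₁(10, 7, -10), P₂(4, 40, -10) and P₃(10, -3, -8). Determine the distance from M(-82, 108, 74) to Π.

P₁P₂ = (-6, 33, 0) and P₁P₃ = (0, -10, 2), so a normal is n = P₁P₂ × P₁P₃ = (66, 12, 60).
Then n·(-82, 108, 74) - 144 = 180.
|n| = √(4356 + 144 + 3600) = 90, so the distance is |180|/90 = 2.

2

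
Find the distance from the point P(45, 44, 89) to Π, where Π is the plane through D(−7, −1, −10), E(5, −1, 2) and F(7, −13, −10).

DE = (12, 0, 12) and DF = (14, −12, 0), so a normal is n = DE × DF = (144, 168, −144).
n = (144, 168, −144); n·P − 264 = 792; |n| = 264; distance = 792/264 = 3.

3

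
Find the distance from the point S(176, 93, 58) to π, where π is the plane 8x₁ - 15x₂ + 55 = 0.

4

d = |8·176 + (-15)·93 − (-55)| / √(64 + 225 + 0) = |68| / 17 = 4.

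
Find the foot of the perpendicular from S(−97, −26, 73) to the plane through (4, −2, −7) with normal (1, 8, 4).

The perpendicular from S has direction n = (1, 8, 4): r = (−97, −26, 73) + μ(1, 8, 4).
Substitute into the plane: n·(S + μn) = -40 gives -13 + 81μ = -40, so μ = -1/3.
Foot = (−97, −26, 73) + (-1/3)·(1, 8, 4) = (−292/3, −86/3, 215/3).

(-292/3, -86/3, 215/3)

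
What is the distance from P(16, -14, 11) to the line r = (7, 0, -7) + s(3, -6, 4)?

2√13

Direction vector d = (3, -6, 4).
AP = (9, -14, 18), and AP × d = (52, 18, -12).
|AP × d|² = 3172 and |d|² = 61, so the distance is √(3172/61) = √52 = 2√13.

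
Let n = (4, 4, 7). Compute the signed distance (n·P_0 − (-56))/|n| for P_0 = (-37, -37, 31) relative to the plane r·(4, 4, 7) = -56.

n·P_0 − (-56) = -23.
|n| = 9, so the signed distance is -23/9.

-23/9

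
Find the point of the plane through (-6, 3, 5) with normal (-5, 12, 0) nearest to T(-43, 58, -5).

The perpendicular from T has direction n = (-5, 12, 0): r = (-43, 58, -5) + t(-5, 12, 0).
Substitute into the plane: n·(T + tn) = 66 gives 911 + 169t = 66, so t = -5.
Foot = (-43, 58, -5) + (-5)·(-5, 12, 0) = (-18, -2, -5).

(-18, -2, -5)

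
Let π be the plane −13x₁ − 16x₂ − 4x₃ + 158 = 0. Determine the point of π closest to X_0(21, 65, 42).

(-18, 17, 30)

The perpendicular from X_0 has direction n = (−13, −16, −4): r = (21, 65, 42) + μ(−13, −16, −4).
Substitute into the plane: n·(X_0 + μn) = -158 gives -1481 + 441μ = -158, so μ = 3.
Foot = (21, 65, 42) + 3·(−13, −16, −4) = (−18, 17, 30).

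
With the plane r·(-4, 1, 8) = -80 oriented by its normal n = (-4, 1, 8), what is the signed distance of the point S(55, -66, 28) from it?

2

n·S − (-80) = 18.
|n| = 9, so the signed distance is 18/9 = 2.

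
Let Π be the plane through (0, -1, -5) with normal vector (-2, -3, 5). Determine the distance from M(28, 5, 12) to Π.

11/√38

The plane has equation n·(r − (0, -1, -5)) = 0, i.e. n·r = -22.
n = (-2, -3, 5); n·P − (-22) = 11; |n| = √38; distance = 11/√38 = 11√38/38.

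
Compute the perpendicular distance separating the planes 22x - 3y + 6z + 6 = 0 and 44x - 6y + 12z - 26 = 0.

19/23

Divide the second equation by 2 to match normals: 22x - 3y + 6z = 13.
With common normal n = (22, -3, 6) (|n| = 23), the distance is |(-6) − 13|/|n| = 19/23.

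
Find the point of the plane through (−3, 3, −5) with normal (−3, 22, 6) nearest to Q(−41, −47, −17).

(-47, -3, -5)

n = (−3, 22, 6), |n|² = 529, and n·Q − 45 = -1058.
t = -1058/529 = -2, so the foot is Q − t·n = (−41, −47, −17) − (-2)·(−3, 22, 6) = (−47, −3, −5).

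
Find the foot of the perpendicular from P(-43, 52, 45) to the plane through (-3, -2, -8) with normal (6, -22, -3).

(-25, -14, 36)

The perpendicular from P has direction n = (6, -22, -3): r = (-43, 52, 45) + λ(6, -22, -3).
Substitute into the plane: n·(P + λn) = 50 gives -1537 + 529λ = 50, so λ = 3.
Foot = (-43, 52, 45) + 3·(6, -22, -3) = (-25, -14, 36).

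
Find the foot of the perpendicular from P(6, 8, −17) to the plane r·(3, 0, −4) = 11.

(-3, 8, -5)

The perpendicular from P has direction n = (3, 0, −4): r = (6, 8, −17) + λ(3, 0, −4).
Substitute into the plane: n·(P + λn) = 11 gives 86 + 25λ = 11, so λ = -3.
Foot = (6, 8, −17) + (-3)·(3, 0, −4) = (−3, 8, −5).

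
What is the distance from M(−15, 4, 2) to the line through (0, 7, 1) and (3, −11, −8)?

A direction vector is d = (3, −18, −9).
AP = (−15, −3, 1), and AP × d = (45, −132, 279).
|AP × d|² = 97290 and |d|² = 414, so the distance is √(97290/414) = √235.

√235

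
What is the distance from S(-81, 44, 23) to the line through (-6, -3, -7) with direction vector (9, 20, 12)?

3√901

Direction vector d = (9, 20, 12).
AP = (-75, 47, 30); AP·d = 625, |AP|² = 8734, |d|² = 625.
distance² = |AP|² − (AP·d)²/|d|² = 8734 − 390625/625 = 8109, so the distance is 3√901.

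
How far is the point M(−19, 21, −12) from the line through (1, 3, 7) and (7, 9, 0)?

A direction vector is d = (6, 6, −7).
AP = (−20, 18, −19), and AP × d = (−12, −254, −228).
|AP × d|² = 116644 and |d|² = 121, so the distance is √(116644/121) = √964 = 2√241.

2√241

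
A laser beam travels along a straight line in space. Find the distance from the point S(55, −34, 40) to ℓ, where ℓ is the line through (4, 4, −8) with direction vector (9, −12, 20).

Direction vector d = (9, −12, 20).
AP = (51, −38, 48), and AP × d = (−184, −588, −270).
|AP × d|² = 452500 and |d|² = 625, so the distance is √(452500/625) = √724 = 2√181.

2√181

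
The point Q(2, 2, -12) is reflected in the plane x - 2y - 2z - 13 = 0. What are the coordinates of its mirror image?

(0, 6, -8)

n = (1, -2, -2), |n|² = 9, n·Q − 13 = 9, so t = 9/9 = 1.
Foot F = Q − 1·n = (1, 4, -10); the reflection is 2F − Q = (0, 6, -8).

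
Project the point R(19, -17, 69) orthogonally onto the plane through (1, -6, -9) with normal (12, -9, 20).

The perpendicular from R has direction n = (12, -9, 20): r = (19, -17, 69) + t(12, -9, 20).
Substitute into the plane: n·(R + tn) = -114 gives 1761 + 625t = -114, so t = -3.
Foot = (19, -17, 69) + (-3)·(12, -9, 20) = (-17, 10, 9).

(-17, 10, 9)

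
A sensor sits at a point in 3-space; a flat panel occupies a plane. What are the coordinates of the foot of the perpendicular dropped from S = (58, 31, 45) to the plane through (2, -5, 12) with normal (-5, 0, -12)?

The perpendicular from S has direction n = (-5, 0, -12): r = (58, 31, 45) + λ(-5, 0, -12).
Substitute into the plane: n·(S + λn) = -154 gives -830 + 169λ = -154, so λ = 4.
Foot = (58, 31, 45) + 4·(-5, 0, -12) = (38, 31, -3).

(38, 31, -3)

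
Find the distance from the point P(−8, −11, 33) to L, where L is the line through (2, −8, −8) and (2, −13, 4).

A direction vector is d = (0, −5, 12).
AP = (−10, −3, 41); AP·d = 507, |AP|² = 1790, |d|² = 169.
distance² = |AP|² − (AP·d)²/|d|² = 1790 − 257049/169 = 269, so the distance is √269.

√269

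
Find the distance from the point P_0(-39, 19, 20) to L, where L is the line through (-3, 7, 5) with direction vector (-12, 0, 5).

12

Direction vector d = (-12, 0, 5).
AP = (-36, 12, 15), and AP × d = (60, 0, 144).
|AP × d|² = 24336 and |d|² = 169, so the distance is √(24336/169) = √144 = 12.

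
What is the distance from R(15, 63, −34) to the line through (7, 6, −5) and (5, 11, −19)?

A direction vector is d = (−2, 5, −14).
AP = (8, 57, −29); AP·d = 675, |AP|² = 4154, |d|² = 225.
distance² = |AP|² − (AP·d)²/|d|² = 4154 − 455625/225 = 2129, so the distance is √2129.

√2129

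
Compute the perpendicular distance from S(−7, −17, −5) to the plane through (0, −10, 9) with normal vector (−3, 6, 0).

The plane has equation n·(r − (0, −10, 9)) = 0, i.e. n·r = -60.
Then n·(−7, −17, −5) − (−60) = −21.
|n| = √(9 + 36 + 0) = 3√5, so the distance is |-21|/(3√5) = 7√5/5.

7/√5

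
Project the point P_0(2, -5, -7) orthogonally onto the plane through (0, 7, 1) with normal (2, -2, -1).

n = (2, -2, -1), |n|² = 9, and n·P_0 − (-15) = 36.
t = 36/9 = 4, so the foot is P_0 − t·n = (2, -5, -7) − 4·(2, -2, -1) = (-6, 3, -3).

(-6, 3, -3)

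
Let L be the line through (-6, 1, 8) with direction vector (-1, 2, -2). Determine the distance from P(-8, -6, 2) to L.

Direction vector d = (-1, 2, -2).
AP = (-2, -7, -6); AP·d = 0, |AP|² = 89, |d|² = 9.
distance² = |AP|² − (AP·d)²/|d|² = 89 − 0/9 = 89, so the distance is √89.

√89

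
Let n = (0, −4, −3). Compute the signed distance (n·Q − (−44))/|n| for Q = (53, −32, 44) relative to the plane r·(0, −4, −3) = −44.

8

n·Q − (-44) = 40.
|n| = 5, so the signed distance is 40/5 = 8.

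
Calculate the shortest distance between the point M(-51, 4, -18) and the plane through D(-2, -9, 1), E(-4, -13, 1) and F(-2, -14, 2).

DE = (-2, -4, 0) and DF = (0, -5, 1), so a normal is n = DE × DF = (-4, 2, 10).
n = (-4, 2, 10); n·P − 0 = 32; |n| = 2√30; distance = 32/(2√30) = 16/√30.

8√30/15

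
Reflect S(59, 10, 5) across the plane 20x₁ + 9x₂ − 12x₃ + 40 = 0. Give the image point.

n = (20, 9, −12), |n|² = 625, n·S − (-40) = 1250, so t = 1250/625 = 2.
Foot F = S − 2·n = (19, −8, 29); the reflection is 2F − S = (−21, −26, 53).

(-21, -26, 53)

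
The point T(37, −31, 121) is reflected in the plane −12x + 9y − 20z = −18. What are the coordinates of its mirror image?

(-83, 59, -79)

n = (−12, 9, −20), |n|² = 625, n·T − (-18) = -3125, so t = -3125/625 = -5.
Foot F = T − (-5)·n = (−23, 14, 21); the reflection is 2F − T = (−83, 59, −79).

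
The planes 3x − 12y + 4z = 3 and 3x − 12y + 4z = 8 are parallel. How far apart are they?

Both planes have normal n = (3, −12, 4), |n| = 13. Any point on the first plane is at distance |8 − 3|/|n| = 5/13 from the second.

5/13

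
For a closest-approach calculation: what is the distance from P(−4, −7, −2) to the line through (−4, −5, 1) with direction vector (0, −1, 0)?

Direction vector d = (0, −1, 0).
AP = (0, −2, −3), and AP × d = (−3, 0, 0).
|AP × d|² = 9 and |d|² = 1, so the distance is √9 = 3.

3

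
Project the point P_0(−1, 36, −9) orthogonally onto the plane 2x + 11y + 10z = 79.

The perpendicular from P_0 has direction n = (2, 11, 10): r = (−1, 36, −9) + t(2, 11, 10).
Substitute into the plane: n·(P_0 + tn) = 79 gives 304 + 225t = 79, so t = -1.
Foot = (−1, 36, −9) + (-1)·(2, 11, 10) = (−3, 25, −19).

(-3, 25, -19)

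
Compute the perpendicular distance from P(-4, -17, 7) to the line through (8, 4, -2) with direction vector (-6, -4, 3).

Direction vector d = (-6, -4, 3).
AP = (-12, -21, 9); AP·d = 183, |AP|² = 666, |d|² = 61.
distance² = |AP|² − (AP·d)²/|d|² = 666 − 33489/61 = 117, so the distance is 3√13.

3√13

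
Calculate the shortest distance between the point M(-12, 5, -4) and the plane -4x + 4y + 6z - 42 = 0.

1/√17

Normal vector n = (-4, 4, 6), and n·(-12, 5, -4) - 42 = 2.
|n| = √(16 + 16 + 36) = 2√17, so the distance is |2|/(2√17) = √17/17.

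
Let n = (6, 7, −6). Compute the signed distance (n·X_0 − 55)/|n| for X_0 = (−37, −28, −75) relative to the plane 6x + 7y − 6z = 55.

n·X_0 − 55 = -23.
|n| = 11, so the signed distance is -23/11.

-23/11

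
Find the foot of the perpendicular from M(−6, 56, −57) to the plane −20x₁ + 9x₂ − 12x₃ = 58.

(34, 38, -33)

The perpendicular from M has direction n = (−20, 9, −12): r = (−6, 56, −57) + t(−20, 9, −12).
Substitute into the plane: n·(M + tn) = 58 gives 1308 + 625t = 58, so t = -2.
Foot = (−6, 56, −57) + (-2)·(−20, 9, −12) = (34, 38, −33).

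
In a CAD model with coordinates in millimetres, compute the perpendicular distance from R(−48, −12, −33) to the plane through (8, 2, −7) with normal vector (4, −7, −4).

22/9

The plane has equation n·(r − (8, 2, −7)) = 0, i.e. n·r = 46.
Then n·(−48, −12, −33) − 46 = −22.
|n| = √(16 + 49 + 16) = 9, so the distance is |-22|/9 = 22/9.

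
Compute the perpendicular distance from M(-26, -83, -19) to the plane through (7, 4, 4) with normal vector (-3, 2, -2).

The plane has equation n·(r − (7, 4, 4)) = 0, i.e. n·r = -21.
Then n·(-26, -83, -19) - (-21) = -29.
|n| = √(9 + 4 + 4) = √17, so the distance is |-29|/√17 = 29√17/17.

29/√17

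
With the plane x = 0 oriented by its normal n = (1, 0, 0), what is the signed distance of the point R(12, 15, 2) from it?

n·R − 0 = 12.
|n| = 1, so the signed distance is 12/1 = 12.

12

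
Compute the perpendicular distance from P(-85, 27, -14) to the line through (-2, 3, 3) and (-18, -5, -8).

√3785

A direction vector is d = (-16, -8, -11).
AP = (-83, 24, -17), and AP × d = (-400, -641, 1048).
|AP × d|² = 1669185 and |d|² = 441, so the distance is √(1669185/441) = √3785.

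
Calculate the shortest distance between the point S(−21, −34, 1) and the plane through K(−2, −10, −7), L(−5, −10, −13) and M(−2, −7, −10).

KL = (−3, 0, −6) and KM = (0, 3, −3), so a normal is n = KL × KM = (18, −9, −9).
d = |18·(-21) + (-9)·(-34) + (-9)·1 − 117| / √(324 + 81 + 81) = |-198| / (9√6) = 11√6/3.

22/√6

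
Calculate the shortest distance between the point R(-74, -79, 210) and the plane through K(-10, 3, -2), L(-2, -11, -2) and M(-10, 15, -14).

KL = (8, -14, 0) and KM = (0, 12, -12), so a normal is n = KL × KM = (168, 96, 96).
n = (168, 96, 96); n·P − (-1584) = 1728; |n| = 216; distance = 1728/216 = 8.

8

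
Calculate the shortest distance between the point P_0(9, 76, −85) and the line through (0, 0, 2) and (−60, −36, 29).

√7801

A direction vector is d = (−60, −36, 27).
AP = (9, 76, −87), and AP × d = (−1080, 4977, 4236).
|AP × d|² = 43880625 and |d|² = 5625, so the distance is √(43880625/5625) = √7801.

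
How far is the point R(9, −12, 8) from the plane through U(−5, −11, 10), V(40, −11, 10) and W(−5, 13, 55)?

1/17

UV = (45, 0, 0) and UW = (0, 24, 45), so a normal is n = UV × UW = (0, −2025, 1080).
n = (0, −2025, 1080); n·P − 33075 = -135; |n| = 2295; distance = 135/2295 = 1/17.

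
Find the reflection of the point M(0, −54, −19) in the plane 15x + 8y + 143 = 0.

(30, -38, -19)

n = (15, 8, 0), |n|² = 289, n·M − (-143) = -289, so t = -289/289 = -1.
Foot F = M − (-1)·n = (15, −46, −19); the reflection is 2F − M = (30, −38, −19).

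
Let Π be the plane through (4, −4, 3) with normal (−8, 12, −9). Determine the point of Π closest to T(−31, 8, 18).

(-23, -4, 27)

n = (−8, 12, −9), |n|² = 289, and n·T − (-107) = 289.
t = 289/289 = 1, so the foot is T − t·n = (−31, 8, 18) − 1·(−8, 12, −9) = (−23, −4, 27).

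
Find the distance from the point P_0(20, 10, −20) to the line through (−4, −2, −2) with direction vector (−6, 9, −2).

6√29

Direction vector d = (−6, 9, −2).
AP = (24, 12, −18); AP·d = 0, |AP|² = 1044, |d|² = 121.
distance² = |AP|² − (AP·d)²/|d|² = 1044 − 0/121 = 1044, so the distance is 6√29.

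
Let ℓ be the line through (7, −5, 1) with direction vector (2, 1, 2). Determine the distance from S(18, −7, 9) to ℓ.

3√5

Direction vector d = (2, 1, 2).
AP = (11, −2, 8); AP·d = 36, |AP|² = 189, |d|² = 9.
distance² = |AP|² − (AP·d)²/|d|² = 189 − 1296/9 = 45, so the distance is 3√5.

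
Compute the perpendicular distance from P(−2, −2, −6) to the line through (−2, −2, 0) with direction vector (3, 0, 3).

3√2

Direction vector d = (3, 0, 3).
AP = (0, 0, −6); AP·d = -18, |AP|² = 36, |d|² = 18.
distance² = |AP|² − (AP·d)²/|d|² = 36 − 324/18 = 18, so the distance is 3√2.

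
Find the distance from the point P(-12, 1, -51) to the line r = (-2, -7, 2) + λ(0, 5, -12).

√269

Direction vector d = (0, 5, -12).
AP = (-10, 8, -53); AP·d = 676, |AP|² = 2973, |d|² = 169.
distance² = |AP|² − (AP·d)²/|d|² = 2973 − 456976/169 = 269, so the distance is √269.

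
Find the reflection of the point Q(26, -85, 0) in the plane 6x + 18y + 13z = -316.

n = (6, 18, 13), |n|² = 529, n·Q − (-316) = -1058, so t = -1058/529 = -2.
Foot F = Q − (-2)·n = (38, -49, 26); the reflection is 2F − Q = (50, -13, 52).

(50, -13, 52)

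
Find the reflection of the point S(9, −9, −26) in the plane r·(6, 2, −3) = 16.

With n = (6, 2, −3), the signed offset is (n·S − 16)/|n|² = 98/49 = 2.
S' = S − 2t·n = (9, −9, −26) − 4·(6, 2, −3) = (−15, −17, −14).

(-15, -17, -14)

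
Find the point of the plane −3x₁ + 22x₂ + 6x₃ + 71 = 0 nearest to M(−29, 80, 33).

The perpendicular from M has direction n = (−3, 22, 6): r = (−29, 80, 33) + μ(−3, 22, 6).
Substitute into the plane: n·(M + μn) = -71 gives 2045 + 529μ = -71, so μ = -4.
Foot = (−29, 80, 33) + (-4)·(−3, 22, 6) = (−17, −8, 9).

(-17, -8, 9)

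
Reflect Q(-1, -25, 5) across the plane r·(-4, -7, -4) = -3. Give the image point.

With n = (-4, -7, -4), the signed offset is (n·Q − (-3))/|n|² = 162/81 = 2.
Q' = Q − 2t·n = (-1, -25, 5) − 4·(-4, -7, -4) = (15, 3, 21).

(15, 3, 21)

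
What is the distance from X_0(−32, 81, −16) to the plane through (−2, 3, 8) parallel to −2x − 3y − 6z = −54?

30/7

Parallel planes share the normal n = (−2, −3, −6); since (−2, 3, 8) lies on the plane, its equation is −2x − 3y − 6z = -53.
d = |(-2)·(-32) + (-3)·81 + (-6)·(-16) − (-53)| / √(4 + 9 + 36) = |-30| / 7 = 30/7.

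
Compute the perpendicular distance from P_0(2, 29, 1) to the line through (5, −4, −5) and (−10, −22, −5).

3√65

A direction vector is d = (−15, −18, 0).
AP = (−3, 33, 6), and AP × d = (108, −90, 549).
|AP × d|² = 321165 and |d|² = 549, so the distance is √(321165/549) = √585 = 3√65.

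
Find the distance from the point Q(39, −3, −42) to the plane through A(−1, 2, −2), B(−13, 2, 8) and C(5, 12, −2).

AB = (−12, 0, 10) and AC = (6, 10, 0), so a normal is n = AB × AC = (−100, 60, −120).
n = (−100, 60, −120); n·P − 460 = 500; |n| = 20√70; distance = 500/(20√70) = 5√70/14.

5√70/14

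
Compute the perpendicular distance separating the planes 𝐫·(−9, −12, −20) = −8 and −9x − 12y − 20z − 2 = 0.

With common normal n = (−9, −12, −20) (|n| = 25), the distance is |(-8) − 2|/|n| = 10/25 = 2/5.

2/5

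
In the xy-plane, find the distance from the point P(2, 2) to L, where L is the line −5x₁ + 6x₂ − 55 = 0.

53√61/61

The normal to the line is n = (−5, 6) with |n| = √61.
|n·P − 55| = |2 − 55| = 53, so the distance is 53/√61.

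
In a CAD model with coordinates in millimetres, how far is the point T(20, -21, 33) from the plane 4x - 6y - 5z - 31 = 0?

10√77/77

Normal vector n = (4, -6, -5), and n·(20, -21, 33) - 31 = 10.
|n| = √(16 + 36 + 25) = √77, so the distance is |10|/√77 = 10/√77.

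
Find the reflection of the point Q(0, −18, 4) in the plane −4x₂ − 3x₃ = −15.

(0, 6, 22)

n = (0, −4, −3), |n|² = 25, n·Q − (-15) = 75, so t = 75/25 = 3.
Foot F = Q − 3·n = (0, −6, 13); the reflection is 2F − Q = (0, 6, 22).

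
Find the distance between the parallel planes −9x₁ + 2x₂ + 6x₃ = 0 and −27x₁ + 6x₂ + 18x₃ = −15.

Divide the second equation by 3 to match normals: −9x₁ + 2x₂ + 6x₃ = -5.
Both planes have normal n = (−9, 2, 6), |n| = 11. Any point on the first plane is at distance |(-5) − 0|/|n| = 5/11 from the second.

5/11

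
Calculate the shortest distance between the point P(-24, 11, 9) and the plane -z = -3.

6

d = |(-1)·9 − (-3)| / √(0 + 0 + 1) = |-6| / 1 = 6.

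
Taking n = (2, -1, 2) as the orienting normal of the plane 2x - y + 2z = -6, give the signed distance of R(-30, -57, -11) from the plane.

-19/3

n·R − (-6) = -19.
|n| = 3, so the signed distance is -19/3.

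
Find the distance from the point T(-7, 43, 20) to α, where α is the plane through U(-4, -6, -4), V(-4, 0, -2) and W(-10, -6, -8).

29/√14

UV = (0, 6, 2) and UW = (-6, 0, -4), so a normal is n = UV × UW = (-24, -12, 36).
d = |(-24)·(-7) + (-12)·43 + 36·20 − 24| / √(576 + 144 + 1296) = |348| / (12√14) = 29√14/14.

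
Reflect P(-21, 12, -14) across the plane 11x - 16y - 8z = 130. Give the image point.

(1, -20, -30)

With n = (11, -16, -8), the signed offset is (n·P − 130)/|n|² = -441/441 = -1.
P' = P − 2t·n = (-21, 12, -14) − (-2)·(11, -16, -8) = (1, -20, -30).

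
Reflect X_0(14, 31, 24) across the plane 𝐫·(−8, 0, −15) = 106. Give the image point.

(-18, 31, -36)

With n = (−8, 0, −15), the signed offset is (n·X_0 − 106)/|n|² = -578/289 = -2.
X_0' = X_0 − 2t·n = (14, 31, 24) − (-4)·(−8, 0, −15) = (−18, 31, −36).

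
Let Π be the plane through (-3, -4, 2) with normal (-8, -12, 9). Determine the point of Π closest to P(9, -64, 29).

The perpendicular from P has direction n = (-8, -12, 9): r = (9, -64, 29) + t(-8, -12, 9).
Substitute into the plane: n·(P + tn) = 90 gives 957 + 289t = 90, so t = -3.
Foot = (9, -64, 29) + (-3)·(-8, -12, 9) = (33, -28, 2).

(33, -28, 2)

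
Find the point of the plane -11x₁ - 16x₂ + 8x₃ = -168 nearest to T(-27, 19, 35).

n = (-11, -16, 8), |n|² = 441, and n·T − (-168) = 441.
t = 441/441 = 1, so the foot is T − t·n = (-27, 19, 35) − 1·(-11, -16, 8) = (-16, 35, 27).

(-16, 35, 27)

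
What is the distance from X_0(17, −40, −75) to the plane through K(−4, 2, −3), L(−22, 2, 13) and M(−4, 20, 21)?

KL = (−18, 0, 16) and KM = (0, 18, 24), so a normal is n = KL × KM = (−288, 432, −324).
Then n·(17, −40, −75) − 2988 = −864.
|n| = √(82944 + 186624 + 104976) = 612, so the distance is |-864|/612 = 24/17.

24/17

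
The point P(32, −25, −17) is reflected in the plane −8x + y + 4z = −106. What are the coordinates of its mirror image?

(-16, -19, 7)

With n = (−8, 1, 4), the signed offset is (n·P − (-106))/|n|² = -243/81 = -3.
P' = P − 2t·n = (32, −25, −17) − (-6)·(−8, 1, 4) = (−16, −19, 7).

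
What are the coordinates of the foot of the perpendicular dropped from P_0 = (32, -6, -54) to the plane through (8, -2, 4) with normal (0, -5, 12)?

(32, -26, -6)

n = (0, -5, 12), |n|² = 169, and n·P_0 − 58 = -676.
t = -676/169 = -4, so the foot is P_0 − t·n = (32, -6, -54) − (-4)·(0, -5, 12) = (32, -26, -6).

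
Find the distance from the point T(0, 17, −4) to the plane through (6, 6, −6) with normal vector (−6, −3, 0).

1/√5

The plane has equation n·(r − (6, 6, −6)) = 0, i.e. n·r = -54.
d = |(-6)·0 + (-3)·17 − (-54)| / √(36 + 9 + 0) = |3| / (3√5) = √5/5.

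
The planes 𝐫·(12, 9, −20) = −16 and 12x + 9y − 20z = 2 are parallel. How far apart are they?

With common normal n = (12, 9, −20) (|n| = 25), the distance is |(-16) − 2|/|n| = 18/25.

18/25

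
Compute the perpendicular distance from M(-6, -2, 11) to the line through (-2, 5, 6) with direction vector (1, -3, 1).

√46

Direction vector d = (1, -3, 1).
AP = (-4, -7, 5), and AP × d = (8, 9, 19).
|AP × d|² = 506 and |d|² = 11, so the distance is √(506/11) = √46.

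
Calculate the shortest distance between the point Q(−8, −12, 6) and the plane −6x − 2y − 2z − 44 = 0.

Normal vector n = (−6, −2, −2), and n·(−8, −12, 6) − 44 = 16.
|n| = √(36 + 4 + 4) = 2√11, so the distance is |16|/(2√11) = 8√11/11.

8/√11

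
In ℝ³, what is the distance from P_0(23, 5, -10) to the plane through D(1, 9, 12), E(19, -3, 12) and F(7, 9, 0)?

DE = (18, -12, 0) and DF = (6, 0, -12), so a normal is n = DE × DF = (144, 216, 72).
Then n·(23, 5, -10) - 2952 = 720.
|n| = √(20736 + 46656 + 5184) = 72√14, so the distance is |720|/(72√14) = 10/√14.

10/√14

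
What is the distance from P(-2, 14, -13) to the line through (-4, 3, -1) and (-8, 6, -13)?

A direction vector is d = (-4, 3, -12).
AP = (2, 11, -12), and AP × d = (-96, 72, 50).
|AP × d|² = 16900 and |d|² = 169, so the distance is √(16900/169) = √100 = 10.

10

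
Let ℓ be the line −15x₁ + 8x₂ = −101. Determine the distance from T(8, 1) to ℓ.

The normal to the line is n = (−15, 8) with |n| = 17.
|n·T − (-101)| = |-112 − (-101)| = 11, so the distance is 11/17.

11/17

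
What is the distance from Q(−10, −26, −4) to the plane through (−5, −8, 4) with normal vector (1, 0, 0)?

The plane has equation n·(r − (−5, −8, 4)) = 0, i.e. n·r = -5.
Then n·(−10, −26, −4) − (−5) = −5.
|n| = √(1 + 0 + 0) = 1, so the distance is |-5|/1 = 5.

5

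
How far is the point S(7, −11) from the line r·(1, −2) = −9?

38/√5

The normal to the line is n = (1, −2) with |n| = √5.
|n·S − (-9)| = |29 − (-9)| = 38, so the distance is 38/√5.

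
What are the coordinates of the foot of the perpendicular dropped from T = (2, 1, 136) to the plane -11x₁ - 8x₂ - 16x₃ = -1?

(-53, -39, 56)

n = (-11, -8, -16), |n|² = 441, and n·T − (-1) = -2205.
t = -2205/441 = -5, so the foot is T − t·n = (2, 1, 136) − (-5)·(-11, -8, -16) = (-53, -39, 56).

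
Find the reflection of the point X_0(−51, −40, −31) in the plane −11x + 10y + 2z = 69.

(-721/15, -128/3, -473/15)

n = (−11, 10, 2), |n|² = 225, n·X_0 − 69 = 30, so t = 30/225 = 2/15.
Foot F = X_0 − (2/15)·n = (−743/15, −124/3, −469/15); the reflection is 2F − X_0 = (−721/15, −128/3, −473/15).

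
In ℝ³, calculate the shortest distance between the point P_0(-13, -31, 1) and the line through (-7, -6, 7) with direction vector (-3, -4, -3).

3√17

Direction vector d = (-3, -4, -3).
AP = (-6, -25, -6); AP·d = 136, |AP|² = 697, |d|² = 34.
distance² = |AP|² − (AP·d)²/|d|² = 697 − 18496/34 = 153, so the distance is 3√17.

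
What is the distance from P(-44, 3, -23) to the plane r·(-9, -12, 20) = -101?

n = (-9, -12, 20); n·P − (-101) = 1; |n| = 25; distance = 1/25.

1/25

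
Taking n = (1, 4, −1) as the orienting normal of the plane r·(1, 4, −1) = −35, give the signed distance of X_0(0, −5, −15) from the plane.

5√2

n·X_0 − (-35) = 30.
|n| = 3√2, so the signed distance is 5√2.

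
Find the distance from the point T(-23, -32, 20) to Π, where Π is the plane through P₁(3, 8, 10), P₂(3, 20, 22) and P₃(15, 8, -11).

P₁P₂ = (0, 12, 12) and P₁P₃ = (12, 0, -21), so a normal is n = P₁P₂ × P₁P₃ = (-252, 144, -144).
n = (-252, 144, -144); n·P − (-1044) = -648; |n| = 324; distance = 648/324 = 2.

2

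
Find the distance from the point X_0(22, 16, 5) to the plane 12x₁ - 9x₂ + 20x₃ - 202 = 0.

Normal vector n = (12, -9, 20), and n·(22, 16, 5) - 202 = 18.
|n| = √(144 + 81 + 400) = 25, so the distance is |18|/25 = 18/25.

18/25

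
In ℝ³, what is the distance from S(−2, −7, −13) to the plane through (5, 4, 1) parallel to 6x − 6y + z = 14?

Parallel planes share the normal n = (6, −6, 1); since (5, 4, 1) lies on the plane, its equation is 6x − 6y + z = 7.
Then n·(−2, −7, −13) − 7 = 10.
|n| = √(36 + 36 + 1) = √73, so the distance is |10|/√73 = 10/√73.

10/√73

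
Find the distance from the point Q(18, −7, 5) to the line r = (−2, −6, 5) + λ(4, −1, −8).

8√5

Direction vector d = (4, −1, −8).
AP = (20, −1, 0), and AP × d = (8, 160, −16).
|AP × d|² = 25920 and |d|² = 81, so the distance is √(25920/81) = √320 = 8√5.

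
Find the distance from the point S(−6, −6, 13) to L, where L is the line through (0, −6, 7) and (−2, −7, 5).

A direction vector is d = (−2, −1, −2).
AP = (−6, 0, 6); AP·d = 0, |AP|² = 72, |d|² = 9.
distance² = |AP|² − (AP·d)²/|d|² = 72 − 0/9 = 72, so the distance is 6√2.

6√2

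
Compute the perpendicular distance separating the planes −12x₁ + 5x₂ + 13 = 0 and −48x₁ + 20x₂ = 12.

Divide the second equation by 4 to match normals: −12x₁ + 5x₂ = 3.
Both planes have normal n = (−12, 5, 0), |n| = 13. Any point on the first plane is at distance |3 − (-13)|/|n| = 16/13 from the second.

16/13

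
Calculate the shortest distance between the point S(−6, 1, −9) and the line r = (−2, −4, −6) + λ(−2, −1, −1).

2√11

Direction vector d = (−2, −1, −1).
AP = (−4, 5, −3); AP·d = 6, |AP|² = 50, |d|² = 6.
distance² = |AP|² − (AP·d)²/|d|² = 50 − 36/6 = 44, so the distance is 2√11.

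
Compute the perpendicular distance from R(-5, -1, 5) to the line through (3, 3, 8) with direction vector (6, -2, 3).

Direction vector d = (6, -2, 3).
AP = (-8, -4, -3); AP·d = -49, |AP|² = 89, |d|² = 49.
distance² = |AP|² − (AP·d)²/|d|² = 89 − 2401/49 = 40, so the distance is 2√10.

2√10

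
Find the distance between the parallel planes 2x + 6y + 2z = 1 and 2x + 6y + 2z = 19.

With common normal n = (2, 6, 2) (|n| = 2√11), the distance is |1 − 19|/|n| = 18/(2√11) = 9/√11.

9/√11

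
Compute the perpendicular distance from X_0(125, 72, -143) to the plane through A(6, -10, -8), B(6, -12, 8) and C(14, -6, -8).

AB = (0, -2, 16) and AC = (8, 4, 0), so a normal is n = AB × AC = (-64, 128, 16).
d = |(-64)·125 + 128·72 + 16·(-143) − (-1792)| / √(4096 + 16384 + 256) = |720| / 144 = 5.

5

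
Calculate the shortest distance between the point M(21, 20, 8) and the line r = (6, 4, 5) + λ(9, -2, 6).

3√41

Direction vector d = (9, -2, 6).
AP = (15, 16, 3); AP·d = 121, |AP|² = 490, |d|² = 121.
distance² = |AP|² − (AP·d)²/|d|² = 490 − 14641/121 = 369, so the distance is 3√41.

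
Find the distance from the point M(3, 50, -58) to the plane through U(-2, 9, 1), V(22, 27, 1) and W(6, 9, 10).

UV = (24, 18, 0) and UW = (8, 0, 9), so a normal is n = UV × UW = (162, -216, -144).
Then n·(3, 50, -58) - (-2412) = 450.
|n| = √(26244 + 46656 + 20736) = 306, so the distance is |450|/306 = 25/17.

25/17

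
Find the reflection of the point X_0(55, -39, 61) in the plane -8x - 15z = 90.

(-25, -39, -89)

n = (-8, 0, -15), |n|² = 289, n·X_0 − 90 = -1445, so t = -1445/289 = -5.
Foot F = X_0 − (-5)·n = (15, -39, -14); the reflection is 2F − X_0 = (-25, -39, -89).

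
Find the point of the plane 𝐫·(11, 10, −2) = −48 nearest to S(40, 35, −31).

The perpendicular from S has direction n = (11, 10, −2): r = (40, 35, −31) + λ(11, 10, −2).
Substitute into the plane: n·(S + λn) = -48 gives 852 + 225λ = -48, so λ = -4.
Foot = (40, 35, −31) + (-4)·(11, 10, −2) = (−4, −5, −23).

(-4, -5, -23)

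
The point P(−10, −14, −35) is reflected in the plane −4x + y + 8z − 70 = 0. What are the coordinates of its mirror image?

n = (−4, 1, 8), |n|² = 81, n·P − 70 = -324, so t = -324/81 = -4.
Foot F = P − (-4)·n = (−26, −10, −3); the reflection is 2F − P = (−42, −6, 29).

(-42, -6, 29)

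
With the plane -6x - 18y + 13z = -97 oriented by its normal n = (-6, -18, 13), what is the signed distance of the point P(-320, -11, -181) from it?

n·P − (-97) = -138.
|n| = 23, so the signed distance is -138/23 = -6.

-6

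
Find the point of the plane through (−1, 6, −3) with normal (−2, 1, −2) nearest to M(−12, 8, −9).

(-4, 4, -1)

n = (−2, 1, −2), |n|² = 9, and n·M − 14 = 36.
t = 36/9 = 4, so the foot is M − t·n = (−12, 8, −9) − 4·(−2, 1, −2) = (−4, 4, −1).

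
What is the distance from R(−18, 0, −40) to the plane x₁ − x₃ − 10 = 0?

Normal vector n = (1, 0, −1), and n·(−18, 0, −40) − 10 = 12.
|n| = √(1 + 0 + 1) = √2, so the distance is |12|/√2 = 6√2.

6√2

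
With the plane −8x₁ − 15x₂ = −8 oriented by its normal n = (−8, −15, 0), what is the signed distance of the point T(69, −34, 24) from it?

-2

n·T − (-8) = -34.
|n| = 17, so the signed distance is -34/17 = -2.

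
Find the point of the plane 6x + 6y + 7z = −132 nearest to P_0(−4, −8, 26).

(-16, -20, 12)

n = (6, 6, 7), |n|² = 121, and n·P_0 − (-132) = 242.
t = 242/121 = 2, so the foot is P_0 − t·n = (−4, −8, 26) − 2·(6, 6, 7) = (−16, −20, 12).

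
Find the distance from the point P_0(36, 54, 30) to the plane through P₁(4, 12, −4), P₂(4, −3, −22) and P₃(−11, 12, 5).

√70/5

P₁P₂ = (0, −15, −18) and P₁P₃ = (−15, 0, 9), so a normal is n = P₁P₂ × P₁P₃ = (−135, 270, −225).
n = (−135, 270, −225); n·P − 3600 = -630; |n| = 45√70; distance = 630/(45√70) = √70/5.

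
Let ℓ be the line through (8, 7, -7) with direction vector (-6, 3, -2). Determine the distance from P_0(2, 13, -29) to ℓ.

Direction vector d = (-6, 3, -2).
AP = (-6, 6, -22), and AP × d = (54, 120, 18).
|AP × d|² = 17640 and |d|² = 49, so the distance is √(17640/49) = √360 = 6√10.

6√10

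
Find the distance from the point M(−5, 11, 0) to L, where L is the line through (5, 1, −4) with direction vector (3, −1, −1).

2√10

Direction vector d = (3, −1, −1).
AP = (−10, 10, 4); AP·d = -44, |AP|² = 216, |d|² = 11.
distance² = |AP|² − (AP·d)²/|d|² = 216 − 1936/11 = 40, so the distance is 2√10.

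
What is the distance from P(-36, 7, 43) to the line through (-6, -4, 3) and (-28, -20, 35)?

A direction vector is d = (-22, -16, 32).
AP = (-30, 11, 40); AP·d = 1764, |AP|² = 2621, |d|² = 1764.
distance² = |AP|² − (AP·d)²/|d|² = 2621 − 3111696/1764 = 857, so the distance is √857.

√857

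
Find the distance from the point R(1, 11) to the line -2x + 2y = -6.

13√2/2

d = |(-2)·1 + 2·11 − (-6)| / √(4 + 4) = |26|/(2√2) = 13/√2.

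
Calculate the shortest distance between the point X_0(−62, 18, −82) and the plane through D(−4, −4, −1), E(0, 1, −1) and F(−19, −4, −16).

9√66/22

DE = (4, 5, 0) and DF = (−15, 0, −15), so a normal is n = DE × DF = (−75, 60, 75).
d = |(-75)·(-62) + 60·18 + 75·(-82) − (-15)| / √(5625 + 3600 + 5625) = |-405| / (15√66) = 27/√66.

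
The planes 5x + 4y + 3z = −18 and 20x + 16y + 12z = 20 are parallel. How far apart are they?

Divide the second equation by 4 to match normals: 5x + 4y + 3z = 5.
Both planes have normal n = (5, 4, 3), |n| = 5√2. Any point on the first plane is at distance |5 − (-18)|/|n| = 23/(5√2) = 23√2/10 from the second.

23√2/10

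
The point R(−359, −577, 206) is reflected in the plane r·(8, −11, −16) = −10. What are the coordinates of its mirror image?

With n = (8, −11, −16), the signed offset is (n·R − (-10))/|n|² = 189/441 = 3/7.
R' = R − 2t·n = (−359, −577, 206) − (6/7)·(8, −11, −16) = (−2561/7, −3973/7, 1538/7).

(-2561/7, -3973/7, 1538/7)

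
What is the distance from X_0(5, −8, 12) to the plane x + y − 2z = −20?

7/√6

n = (1, 1, −2); n·P − (-20) = -7; |n| = √6; distance = 7/√6 = 7√6/6.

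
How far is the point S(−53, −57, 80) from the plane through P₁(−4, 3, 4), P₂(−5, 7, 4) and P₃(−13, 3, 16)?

14√26/13

P₁P₂ = (−1, 4, 0) and P₁P₃ = (−9, 0, 12), so a normal is n = P₁P₂ × P₁P₃ = (48, 12, 36).
d = |48·(-53) + 12·(-57) + 36·80 − (-12)| / √(2304 + 144 + 1296) = |-336| / (12√26) = 28/√26.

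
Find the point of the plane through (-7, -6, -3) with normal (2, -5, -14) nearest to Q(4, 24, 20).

(8, 14, -8)

The perpendicular from Q has direction n = (2, -5, -14): r = (4, 24, 20) + t(2, -5, -14).
Substitute into the plane: n·(Q + tn) = 58 gives -392 + 225t = 58, so t = 2.
Foot = (4, 24, 20) + 2·(2, -5, -14) = (8, 14, -8).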